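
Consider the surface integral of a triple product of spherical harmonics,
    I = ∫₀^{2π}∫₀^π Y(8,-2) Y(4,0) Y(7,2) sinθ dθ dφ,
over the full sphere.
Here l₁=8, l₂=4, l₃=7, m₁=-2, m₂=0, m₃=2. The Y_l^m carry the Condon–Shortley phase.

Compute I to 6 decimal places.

0.000000

L=19 odd ⇒ parity kills the (l;000) factor ⇒ I = 0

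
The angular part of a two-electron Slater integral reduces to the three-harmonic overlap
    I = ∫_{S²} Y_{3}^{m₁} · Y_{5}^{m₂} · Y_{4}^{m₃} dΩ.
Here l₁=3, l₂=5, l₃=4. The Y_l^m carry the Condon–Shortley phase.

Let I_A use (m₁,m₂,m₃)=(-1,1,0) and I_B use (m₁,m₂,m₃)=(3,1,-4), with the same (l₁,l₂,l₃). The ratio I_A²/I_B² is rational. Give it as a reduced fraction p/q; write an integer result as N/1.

121/42

Same 3,5,4: normalisation and zero-m 3j drop out of the ratio.
A: Δ: 4! 2! 6! / 13! → 1/180180; sum: t=2:+1/384 t=3:−1/216 t=4:+1/2304 = -11/6912; 3j²(3 5 4; -1 1 0) = Δ·Π!·Σ² = 11/1638  (sign -1)
B: Δ: 4! 2! 6! / 13! → 1/180180; sum: t=0:+1/34560 = 1/34560; 3j²(3 5 4; 3 1 -4) = Δ·Π!·Σ² = 1/429  (sign +1)
I_A²/I_B² = (11/1638)/(1/429) = 121/42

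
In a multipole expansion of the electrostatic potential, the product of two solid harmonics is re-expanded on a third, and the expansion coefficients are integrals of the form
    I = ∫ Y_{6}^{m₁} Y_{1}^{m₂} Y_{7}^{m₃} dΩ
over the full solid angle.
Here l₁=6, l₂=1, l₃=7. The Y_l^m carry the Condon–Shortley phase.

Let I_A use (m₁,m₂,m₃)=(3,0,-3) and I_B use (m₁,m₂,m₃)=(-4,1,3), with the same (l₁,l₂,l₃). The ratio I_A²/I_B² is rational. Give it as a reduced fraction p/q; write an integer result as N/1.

Same 6,1,7: normalisation and zero-m 3j drop out of the ratio.
A: Δ: 0! 12! 2! / 15! → 1/1365; sum: t=0:+1/2177280 = 1/2177280; 3j²(6 1 7; 3 0 -3) = Δ·Π!·Σ² = 8/273  (sign +1)
B: Δ: 0! 12! 2! / 15! → 1/1365; sum: t=0:+1/14515200 = 1/14515200; 3j²(6 1 7; -4 1 3) = Δ·Π!·Σ² = 2/455  (sign +1)
I_A²/I_B² = (8/273)/(2/455) = 20/3

20/3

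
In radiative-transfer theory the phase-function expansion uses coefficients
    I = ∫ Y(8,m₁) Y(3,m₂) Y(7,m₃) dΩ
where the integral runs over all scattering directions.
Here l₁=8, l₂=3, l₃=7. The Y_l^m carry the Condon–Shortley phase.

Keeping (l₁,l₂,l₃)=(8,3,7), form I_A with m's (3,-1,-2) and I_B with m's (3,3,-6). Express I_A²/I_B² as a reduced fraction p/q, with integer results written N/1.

l's match ⇒ only the (l;m) 3-j factors differ between A and B.
A: triangle coeff Δ(8,3,7) = 1/5290740; Σ_t [0,2]: t=0:+1/29030400 t=1:−1/5806080 t=2:+1/17418240 = -1/12441600; (3j)²=154/12597 [(8 3 7; 3 -1 -2)], sign=+1
B: triangle coeff Δ(8,3,7) = 1/5290740; Σ_t [4,4]: t=4:+1/1916006400 = 1/1916006400; (3j)²=5/4522 [(8 3 7; 3 3 -6)], sign=-1
I_A²/I_B² = (154/12597)/(5/4522) = 2156/195

2156/195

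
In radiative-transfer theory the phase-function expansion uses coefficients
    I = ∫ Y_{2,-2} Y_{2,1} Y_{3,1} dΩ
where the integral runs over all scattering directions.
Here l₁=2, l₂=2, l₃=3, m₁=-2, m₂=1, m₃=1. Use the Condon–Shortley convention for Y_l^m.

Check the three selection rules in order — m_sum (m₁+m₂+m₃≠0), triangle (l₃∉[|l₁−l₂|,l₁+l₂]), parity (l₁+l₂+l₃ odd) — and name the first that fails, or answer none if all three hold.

parity

azimuthal sum: -2 + 1 + 1 = 0  ✓
0 ≤ 3 ≤ 4 (triangle on l)  ✓
L = 2 + 2 + 3 = 7 (odd)  ✗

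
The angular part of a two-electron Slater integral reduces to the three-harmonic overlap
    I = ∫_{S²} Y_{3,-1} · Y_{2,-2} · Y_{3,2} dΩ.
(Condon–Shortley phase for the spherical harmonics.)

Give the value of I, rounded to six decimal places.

m-sum = -1 − 2 + 2 = -1 ≠ 0 ⇒ I = 0

0.000000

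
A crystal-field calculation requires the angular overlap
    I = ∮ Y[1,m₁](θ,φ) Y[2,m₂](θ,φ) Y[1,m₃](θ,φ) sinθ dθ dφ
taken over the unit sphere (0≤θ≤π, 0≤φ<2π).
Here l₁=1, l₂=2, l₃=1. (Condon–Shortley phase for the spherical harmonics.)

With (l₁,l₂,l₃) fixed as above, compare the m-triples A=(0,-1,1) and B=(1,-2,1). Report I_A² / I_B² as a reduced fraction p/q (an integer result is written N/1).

l's match ⇒ only the (l;m) 3-j factors differ between A and B.
A: triangle coeff Δ(1,2,1) = 1/30; Σ_t [1,1]: t=1:−1/2 = -1/2; (3j)²=1/10 [(1 2 1; 0 -1 1)], sign=-1
B: triangle coeff Δ(1,2,1) = 1/30; Σ_t [0,0]: t=0:+1/4 = 1/4; (3j)²=1/5 [(1 2 1; 1 -2 1)], sign=+1
I_A²/I_B² = (1/10)/(1/5) = 1/2

1/2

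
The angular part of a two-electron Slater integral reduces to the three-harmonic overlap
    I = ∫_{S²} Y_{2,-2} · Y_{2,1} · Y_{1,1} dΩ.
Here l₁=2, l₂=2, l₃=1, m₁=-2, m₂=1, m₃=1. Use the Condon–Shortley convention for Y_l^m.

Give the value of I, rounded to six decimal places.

0.000000

Σlᵢ=5 odd — θ-integrand is odd under cosθ→−cosθ; I=0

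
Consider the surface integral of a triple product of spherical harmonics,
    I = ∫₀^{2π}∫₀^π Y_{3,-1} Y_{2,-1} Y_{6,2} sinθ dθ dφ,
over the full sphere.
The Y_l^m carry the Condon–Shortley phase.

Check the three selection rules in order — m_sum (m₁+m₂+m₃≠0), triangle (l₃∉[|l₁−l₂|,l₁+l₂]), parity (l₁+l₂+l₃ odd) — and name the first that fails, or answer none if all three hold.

Σmᵢ = 0  ✓
l₃∈[|l₁−l₂|,l₁+l₂]=[1,5], have l₃=6  ✗
Σlᵢ = 11 ⇒ odd

triangle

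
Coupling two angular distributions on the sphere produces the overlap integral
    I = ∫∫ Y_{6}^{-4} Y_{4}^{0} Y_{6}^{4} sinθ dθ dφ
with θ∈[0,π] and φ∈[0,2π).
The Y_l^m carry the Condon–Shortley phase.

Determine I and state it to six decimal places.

-0.144819

Rules hold: Σm=0, L=16 even, 2≤6≤10.
N = 13·9·13 = 1521
Δ = 4!·8!·4!/17! = 1/15315300
Racah Σ t=0..4: t=0:+1/829440 t=1:−1/25920 t=2:+1/9216 t=3:−1/25920 t=4:+1/829440 = 7/207360
⇒ 3j(6 4 6; 0 0 0)² = 28/2431, sgn +1
Racah Σ t=2..4: t=2:+1/645120 t=3:−1/181440 t=4:+1/829440 = -1/362880
⇒ 3j(6 4 6; -4 0 4)² = 256/17017, sgn -1
4πI² = N·(3j₀)²·(3jₘ)² = 9216/34969
I = -1·√(0.263548/4π) = -0.14481872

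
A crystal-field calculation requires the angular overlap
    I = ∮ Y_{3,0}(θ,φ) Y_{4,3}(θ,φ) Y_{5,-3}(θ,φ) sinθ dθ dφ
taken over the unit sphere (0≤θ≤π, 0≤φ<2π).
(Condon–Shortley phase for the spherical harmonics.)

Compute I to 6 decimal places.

Rules hold: Σm=0, L=12 even, 1≤5≤7.
N = 7·9·11 = 693
Δ = 2!·4!·6!/13! = 1/180180
Racah Σ t=0..2: t=0:+1/576 t=1:−1/144 t=2:+1/576 = -1/288
⇒ 3j(3 4 5; 0 0 0)² = 20/1001, sgn +1
Racah Σ t=1..2: t=1:−1/2880 t=2:+1/1440 = 1/2880
⇒ 3j(3 4 5; 0 3 -3)² = 7/715, sgn +1
4πI² = N·(3j₀)²·(3jₘ)² = 252/1859
I = +1·√(0.135557/4π) = 0.10386175

0.103862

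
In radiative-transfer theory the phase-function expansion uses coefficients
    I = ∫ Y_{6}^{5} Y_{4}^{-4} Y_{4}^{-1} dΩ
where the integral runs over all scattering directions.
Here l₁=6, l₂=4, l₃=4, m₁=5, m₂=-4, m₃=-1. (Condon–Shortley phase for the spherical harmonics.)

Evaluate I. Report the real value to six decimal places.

Rules hold: Σm=0, L=14 even, 2≤4≤10.
N = 13·9·9 = 1053
Δ = 6!·6!·2!/15! = 1/1261260
Racah Σ t=2..4: t=2:+1/4608 t=3:−1/1296 t=4:+1/4608 = -7/20736
⇒ 3j(6 4 4; 0 0 0)² = 20/1287, sgn -1
Racah Σ t=0..0: t=0:+1/172800 = 1/172800
⇒ 3j(6 4 4; 5 -4 -1)² = 2/65, sgn -1
4πI² = N·(3j₀)²·(3jₘ)² = 72/143
I = +1·√(0.503497/4π) = 0.20016738

0.200167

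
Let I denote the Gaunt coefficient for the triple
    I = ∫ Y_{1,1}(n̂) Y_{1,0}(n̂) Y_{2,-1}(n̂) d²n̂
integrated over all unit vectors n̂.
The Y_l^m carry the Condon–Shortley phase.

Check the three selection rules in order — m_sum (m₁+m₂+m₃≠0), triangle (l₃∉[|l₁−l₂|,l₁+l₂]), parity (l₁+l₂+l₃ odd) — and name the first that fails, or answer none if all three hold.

none

azimuthal sum: 1 + 0 − 1 = 0  ✓
0 ≤ 2 ≤ 2 (triangle on l)  ✓
L = 1 + 1 + 2 = 4 (even)  ✓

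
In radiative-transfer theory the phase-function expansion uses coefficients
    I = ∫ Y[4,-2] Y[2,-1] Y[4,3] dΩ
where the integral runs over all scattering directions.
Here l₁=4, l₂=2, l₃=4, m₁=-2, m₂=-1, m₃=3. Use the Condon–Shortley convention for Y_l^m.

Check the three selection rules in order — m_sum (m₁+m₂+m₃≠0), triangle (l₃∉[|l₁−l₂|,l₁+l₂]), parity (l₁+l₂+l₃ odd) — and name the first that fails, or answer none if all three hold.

none

Σmᵢ = 0  ✓
l₃∈[|l₁−l₂|,l₁+l₂]=[2,6], have l₃=4  ✓
Σlᵢ = 10 ⇒ even  ✓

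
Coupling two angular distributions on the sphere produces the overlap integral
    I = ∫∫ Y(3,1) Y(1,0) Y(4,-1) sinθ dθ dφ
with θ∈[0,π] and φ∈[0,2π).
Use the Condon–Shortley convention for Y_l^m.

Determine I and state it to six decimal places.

-0.238414

m-sum 0 ✓  L=8 even ✓  2≤4≤4 ✓
Π(2lᵢ+1) = 7×3×9 = 189
triangle coeff Δ(3,1,4) = 1/252
Σ_t [0,0]: t=0:+1/36 = 1/36
(3j)²=4/63 [(3 1 4; 0 0 0)], sign=+1
Σ_t [0,0]: t=0:+1/48 = 1/48
(3j)²=5/84 [(3 1 4; 1 0 -1)], sign=-1
⇒ 4πI² = 5/7
I = (-1)√(5/7/(4π)) = -0.23841361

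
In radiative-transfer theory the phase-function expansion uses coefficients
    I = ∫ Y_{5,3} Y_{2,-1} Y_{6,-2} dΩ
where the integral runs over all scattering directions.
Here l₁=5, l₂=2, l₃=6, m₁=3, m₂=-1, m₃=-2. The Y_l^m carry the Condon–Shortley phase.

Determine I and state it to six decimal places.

0.000000

Σlᵢ=13 odd — θ-integrand is odd under cosθ→−cosθ; I=0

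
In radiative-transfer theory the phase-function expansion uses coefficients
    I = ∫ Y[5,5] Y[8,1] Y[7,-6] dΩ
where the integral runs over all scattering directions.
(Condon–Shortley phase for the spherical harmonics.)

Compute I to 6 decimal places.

-0.047374

Checks pass: Σm=0; 20 even; l₃=7∈[3,13].
(2·5+1)(2·8+1)(2·7+1) = 2805
Δ: 6! 4! 10! / 21! → 1/814773960
sum: t=1:−1/87091200 t=2:+1/4976640 t=3:−1/2073600 t=4:+1/4976640 t=5:−1/87091200 = -1/9676800
3j²(5 8 7; 0 0 0) = Δ·Π!·Σ² = 360/46189  (sign +1)
sum: t=0:+1/6270566400 = 1/6270566400
3j²(5 8 7; 5 1 -6) = Δ·Π!·Σ² = 5/3876  (sign -1)
combine: 4πI² = 2805·360/46189·5/3876 = 2250/79781
take √, sign -1: I = -0.04737362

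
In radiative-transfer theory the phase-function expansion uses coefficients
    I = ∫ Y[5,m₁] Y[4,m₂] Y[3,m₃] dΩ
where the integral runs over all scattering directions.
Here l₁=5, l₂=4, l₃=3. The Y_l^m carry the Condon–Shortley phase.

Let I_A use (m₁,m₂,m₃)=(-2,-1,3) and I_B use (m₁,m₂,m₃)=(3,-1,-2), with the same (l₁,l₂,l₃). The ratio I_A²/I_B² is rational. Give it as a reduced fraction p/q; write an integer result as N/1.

25/1

Same 5,4,3: normalisation and zero-m 3j drop out of the ratio.
A: Δ: 6! 4! 2! / 13! → 1/180180; sum: t=3:−1/1728 = -1/1728; 3j²(5 4 3; -2 -1 3) = Δ·Π!·Σ² = 25/858  (sign -1)
B: Δ: 6! 4! 2! / 13! → 1/180180; sum: t=1:−1/1440 t=2:+1/1152 = 1/5760; 3j²(5 4 3; 3 -1 -2) = Δ·Π!·Σ² = 1/858  (sign -1)
I_A²/I_B² = (25/858)/(1/858) = 25/1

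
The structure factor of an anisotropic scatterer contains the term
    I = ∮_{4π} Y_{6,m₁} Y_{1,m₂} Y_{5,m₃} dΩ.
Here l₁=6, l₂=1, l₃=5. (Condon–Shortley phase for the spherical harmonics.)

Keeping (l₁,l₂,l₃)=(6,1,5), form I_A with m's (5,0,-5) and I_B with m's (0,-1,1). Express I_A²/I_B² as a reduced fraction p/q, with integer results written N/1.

11/15

Shared (l₁,l₂,l₃)=(6,1,5): N and (l;000)² cancel in I_A²/I_B².
A: Δ = 2!·10!·0!/13! = 1/858; Racah Σ t=1..1: t=1:−1/3628800 = -1/3628800; ⇒ 3j(6 1 5; 5 0 -5)² = 1/78, sgn -1
B: Δ = 2!·10!·0!/13! = 1/858; Racah Σ t=0..0: t=0:+1/34560 = 1/34560; ⇒ 3j(6 1 5; 0 -1 1)² = 5/286, sgn +1
I_A²/I_B² = (1/78)/(5/286) = 11/15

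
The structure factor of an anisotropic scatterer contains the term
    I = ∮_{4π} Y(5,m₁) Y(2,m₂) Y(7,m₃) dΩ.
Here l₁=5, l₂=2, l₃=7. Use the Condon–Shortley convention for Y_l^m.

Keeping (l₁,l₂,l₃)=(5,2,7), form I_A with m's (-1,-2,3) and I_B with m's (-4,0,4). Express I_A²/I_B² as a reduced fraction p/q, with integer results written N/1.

14/11

l's match ⇒ only the (l;m) 3-j factors differ between A and B.
A: triangle coeff Δ(5,2,7) = 1/15015; Σ_t [0,0]: t=0:+1/414720 = 1/414720; (3j)²=2/143 [(5 2 7; -1 -2 3)], sign=+1
B: triangle coeff Δ(5,2,7) = 1/15015; Σ_t [0,0]: t=0:+1/1451520 = 1/1451520; (3j)²=1/91 [(5 2 7; -4 0 4)], sign=-1
I_A²/I_B² = (2/143)/(1/91) = 14/11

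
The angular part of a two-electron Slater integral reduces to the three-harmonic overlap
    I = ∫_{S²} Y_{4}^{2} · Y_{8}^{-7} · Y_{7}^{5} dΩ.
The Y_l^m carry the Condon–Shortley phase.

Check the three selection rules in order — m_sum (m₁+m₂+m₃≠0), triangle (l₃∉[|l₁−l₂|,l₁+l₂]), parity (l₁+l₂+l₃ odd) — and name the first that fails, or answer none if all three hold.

azimuthal sum: 2 − 7 + 5 = 0  ✓
4 ≤ 7 ≤ 12 (triangle on l)  ✓
L = 4 + 8 + 7 = 19 (odd)  ✗

parity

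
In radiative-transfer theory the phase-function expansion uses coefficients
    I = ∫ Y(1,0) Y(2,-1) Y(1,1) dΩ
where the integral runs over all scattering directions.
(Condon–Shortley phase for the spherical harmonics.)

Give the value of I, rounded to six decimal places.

-0.218510

Checks pass: Σm=0; 4 even; l₃=1∈[1,3].
(2·1+1)(2·2+1)(2·1+1) = 45
Δ: 2! 0! 2! / 5! → 1/30
sum: t=1:−1/1 = -1/1
3j²(1 2 1; 0 0 0) = Δ·Π!·Σ² = 2/15  (sign +1)
sum: t=1:−1/2 = -1/2
3j²(1 2 1; 0 -1 1) = Δ·Π!·Σ² = 1/10  (sign -1)
combine: 4πI² = 45·2/15·1/10 = 3/5
take √, sign -1: I = -0.21850969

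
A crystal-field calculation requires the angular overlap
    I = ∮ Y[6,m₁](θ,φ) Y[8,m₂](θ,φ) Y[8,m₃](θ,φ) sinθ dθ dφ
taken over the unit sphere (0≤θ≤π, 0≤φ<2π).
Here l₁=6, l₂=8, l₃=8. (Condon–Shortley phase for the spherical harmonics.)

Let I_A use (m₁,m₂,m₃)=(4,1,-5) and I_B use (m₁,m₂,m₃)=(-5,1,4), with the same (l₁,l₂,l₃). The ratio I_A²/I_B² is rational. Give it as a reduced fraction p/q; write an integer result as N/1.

143/648

Same 6,8,8: normalisation and zero-m 3j drop out of the ratio.
A: Δ: 6! 6! 10! / 23! → 1/13742520792; sum: t=0:+1/12541132800 t=1:−1/1161216000 t=2:+1/1045094400 = 11/62705664000; 3j²(6 8 8; 4 1 -5) = Δ·Π!·Σ² = 33/29716  (sign -1)
B: Δ: 6! 6! 10! / 23! → 1/13742520792; sum: t=5:−1/1492992000 t=6:+1/2612736000 = -1/3483648000; 3j²(6 8 8; -5 1 4) = Δ·Π!·Σ² = 486/96577  (sign -1)
I_A²/I_B² = (33/29716)/(486/96577) = 143/648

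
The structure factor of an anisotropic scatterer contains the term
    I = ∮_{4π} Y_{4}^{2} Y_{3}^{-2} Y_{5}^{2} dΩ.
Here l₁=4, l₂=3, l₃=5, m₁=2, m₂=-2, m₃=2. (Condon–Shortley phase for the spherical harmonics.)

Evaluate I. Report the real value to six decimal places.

0.000000

2 − 2 + 2 = 2 ≠ 0: azimuthal integral kills it; I = 0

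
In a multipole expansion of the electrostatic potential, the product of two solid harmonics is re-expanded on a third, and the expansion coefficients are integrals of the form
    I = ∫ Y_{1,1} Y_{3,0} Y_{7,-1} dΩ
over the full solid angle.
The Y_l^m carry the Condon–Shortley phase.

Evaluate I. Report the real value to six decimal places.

0.000000

|1−3|≤7≤1+3 violated ⇒ I = 0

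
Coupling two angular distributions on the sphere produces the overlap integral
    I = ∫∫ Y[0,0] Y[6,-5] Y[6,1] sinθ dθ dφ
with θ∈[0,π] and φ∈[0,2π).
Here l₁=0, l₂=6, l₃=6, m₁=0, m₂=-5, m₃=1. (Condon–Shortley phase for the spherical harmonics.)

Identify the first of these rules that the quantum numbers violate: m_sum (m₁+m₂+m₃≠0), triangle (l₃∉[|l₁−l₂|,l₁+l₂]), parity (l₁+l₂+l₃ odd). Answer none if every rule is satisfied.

Σmᵢ = -4  ✗
l₃∈[|l₁−l₂|,l₁+l₂]=[6,6], have l₃=6
Σlᵢ = 12 ⇒ even

m_sum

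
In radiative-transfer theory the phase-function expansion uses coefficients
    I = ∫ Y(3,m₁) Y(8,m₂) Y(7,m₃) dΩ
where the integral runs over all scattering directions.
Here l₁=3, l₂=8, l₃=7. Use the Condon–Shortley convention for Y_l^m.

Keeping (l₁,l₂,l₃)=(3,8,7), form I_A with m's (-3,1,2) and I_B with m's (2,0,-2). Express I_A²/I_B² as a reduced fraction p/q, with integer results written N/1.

Same 3,8,7: normalisation and zero-m 3j drop out of the ratio.
A: Δ: 4! 2! 12! / 19! → 1/5290740; sum: t=4:+1/29030400 = 1/29030400; 3j²(3 8 7; -3 1 2) = Δ·Π!·Σ² = 54/4199  (sign -1)
B: Δ: 4! 2! 12! / 19! → 1/5290740; sum: t=0:+1/23224320 t=1:−1/7257600 = -11/116121600; 3j²(3 8 7; 2 0 -2) = Δ·Π!·Σ² = 121/8398  (sign +1)
I_A²/I_B² = (54/4199)/(121/8398) = 108/121

108/121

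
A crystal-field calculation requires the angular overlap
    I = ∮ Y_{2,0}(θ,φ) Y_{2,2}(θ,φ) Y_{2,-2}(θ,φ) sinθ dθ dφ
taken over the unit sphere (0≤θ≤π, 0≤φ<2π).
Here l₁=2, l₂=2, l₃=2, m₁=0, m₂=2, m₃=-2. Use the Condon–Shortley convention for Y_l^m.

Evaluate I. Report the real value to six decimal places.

-0.180224

m-sum 0 ✓  L=6 even ✓  0≤2≤4 ✓
Π(2lᵢ+1) = 5×5×5 = 125
triangle coeff Δ(2,2,2) = 1/630
Σ_t [0,2]: t=0:+1/8 t=1:−1/1 t=2:+1/8 = -3/4
(3j)²=2/35 [(2 2 2; 0 0 0)], sign=-1
Σ_t [2,2]: t=2:+1/8 = 1/8
(3j)²=2/35 [(2 2 2; 0 2 -2)], sign=+1
⇒ 4πI² = 20/49
I = (-1)√(20/49/(4π)) = -0.18022375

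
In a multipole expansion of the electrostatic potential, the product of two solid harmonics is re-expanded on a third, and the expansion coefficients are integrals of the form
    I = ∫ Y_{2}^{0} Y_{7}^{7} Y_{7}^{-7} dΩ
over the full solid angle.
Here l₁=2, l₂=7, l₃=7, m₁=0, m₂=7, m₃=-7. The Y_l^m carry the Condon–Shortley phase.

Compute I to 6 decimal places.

Checks pass: Σm=0; 16 even; l₃=7∈[5,9].
(2·2+1)(2·7+1)(2·7+1) = 1125
Δ: 2! 2! 12! / 17! → 1/185640
sum: t=0:+1/2419200 t=1:−1/518400 t=2:+1/2419200 = -1/907200
3j²(2 7 7; 0 0 0) = Δ·Π!·Σ² = 56/3315  (sign +1)
sum: t=2:+1/1916006400 = 1/1916006400
3j²(2 7 7; 0 7 -7) = Δ·Π!·Σ² = 91/2040  (sign +1)
combine: 4πI² = 1125·56/3315·91/2040 = 245/289
take √, sign +1: I = 0.25973423

0.259734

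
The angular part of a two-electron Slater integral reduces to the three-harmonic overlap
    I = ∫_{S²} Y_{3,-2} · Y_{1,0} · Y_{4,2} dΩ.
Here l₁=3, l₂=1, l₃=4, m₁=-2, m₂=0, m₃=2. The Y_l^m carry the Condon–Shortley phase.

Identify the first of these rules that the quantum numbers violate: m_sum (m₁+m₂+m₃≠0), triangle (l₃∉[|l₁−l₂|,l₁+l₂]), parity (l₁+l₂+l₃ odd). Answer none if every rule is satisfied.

none

azimuthal sum: -2 + 0 + 2 = 0  ✓
2 ≤ 4 ≤ 4 (triangle on l)  ✓
L = 3 + 1 + 4 = 8 (even)  ✓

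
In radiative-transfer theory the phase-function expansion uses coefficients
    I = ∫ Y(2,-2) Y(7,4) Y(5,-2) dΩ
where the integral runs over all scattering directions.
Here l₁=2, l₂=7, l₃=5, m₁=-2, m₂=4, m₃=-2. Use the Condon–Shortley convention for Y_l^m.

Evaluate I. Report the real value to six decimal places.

Rules hold: Σm=0, L=14 even, 5≤5≤9.
N = 5·15·11 = 825
Δ = 4!·0!·10!/15! = 1/15015
Racah Σ t=2..2: t=2:+1/57600 = 1/57600
⇒ 3j(2 7 5; 0 0 0)² = 21/715, sgn -1
Racah Σ t=4..4: t=4:+1/725760 = 1/725760
⇒ 3j(2 7 5; -2 4 -2)² = 2/91, sgn -1
4πI² = N·(3j₀)²·(3jₘ)² = 90/169
I = +1·√(0.532544/4π) = 0.20586047

0.205860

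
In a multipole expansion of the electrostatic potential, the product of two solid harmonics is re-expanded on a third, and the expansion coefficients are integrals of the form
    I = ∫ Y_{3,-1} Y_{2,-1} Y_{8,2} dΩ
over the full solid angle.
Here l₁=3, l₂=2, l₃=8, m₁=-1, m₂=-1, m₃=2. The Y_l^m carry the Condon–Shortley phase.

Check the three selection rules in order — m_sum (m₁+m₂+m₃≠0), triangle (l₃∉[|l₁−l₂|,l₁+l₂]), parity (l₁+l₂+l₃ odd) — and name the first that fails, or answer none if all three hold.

Σmᵢ = 0  ✓
l₃∈[|l₁−l₂|,l₁+l₂]=[1,5], have l₃=8  ✗
Σlᵢ = 13 ⇒ odd

triangle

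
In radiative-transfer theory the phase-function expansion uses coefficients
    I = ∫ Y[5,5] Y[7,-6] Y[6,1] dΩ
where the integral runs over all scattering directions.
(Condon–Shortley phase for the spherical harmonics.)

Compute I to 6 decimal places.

0.126562

Checks pass: Σm=0; 18 even; l₃=6∈[2,12].
(2·5+1)(2·7+1)(2·6+1) = 2145
Δ: 6! 4! 8! / 19! → 1/174594420
sum: t=1:−1/4147200 t=2:+1/207360 t=3:−1/82944 t=4:+1/207360 t=5:−1/4147200 = -1/345600
3j²(5 7 6; 0 0 0) = Δ·Π!·Σ² = 420/46189  (sign -1)
sum: t=0:+1/87091200 = 1/87091200
3j²(5 7 6; 5 -6 1) = Δ·Π!·Σ² = 10/969  (sign -1)
combine: 4πI² = 2145·420/46189·10/969 = 21000/104329
take √, sign +1: I = 0.12656167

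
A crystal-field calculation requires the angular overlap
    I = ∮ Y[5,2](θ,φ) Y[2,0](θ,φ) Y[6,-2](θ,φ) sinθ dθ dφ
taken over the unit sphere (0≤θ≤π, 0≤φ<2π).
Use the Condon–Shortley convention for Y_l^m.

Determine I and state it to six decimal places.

0.000000

l₁+l₂+l₃=13 is odd: 3j(l;000)=0 ⇒ I=0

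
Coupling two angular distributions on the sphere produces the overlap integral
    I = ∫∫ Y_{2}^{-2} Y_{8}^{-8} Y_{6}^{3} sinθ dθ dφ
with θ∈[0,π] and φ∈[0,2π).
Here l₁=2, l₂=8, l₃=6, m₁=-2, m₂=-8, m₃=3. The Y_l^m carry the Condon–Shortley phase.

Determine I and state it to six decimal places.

Σmᵢ = -7 ≠ 0, so the φ-integral vanishes; I = 0

0.000000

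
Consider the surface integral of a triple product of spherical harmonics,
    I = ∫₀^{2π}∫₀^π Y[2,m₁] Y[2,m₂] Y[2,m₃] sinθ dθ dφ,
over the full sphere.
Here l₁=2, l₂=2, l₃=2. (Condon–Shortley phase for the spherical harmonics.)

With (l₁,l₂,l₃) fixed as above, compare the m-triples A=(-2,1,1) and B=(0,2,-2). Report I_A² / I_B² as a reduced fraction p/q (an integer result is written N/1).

3/2

Same 2,2,2: normalisation and zero-m 3j drop out of the ratio.
A: Δ: 2! 2! 2! / 7! → 1/630; sum: t=2:+1/4 = 1/4; 3j²(2 2 2; -2 1 1) = Δ·Π!·Σ² = 3/35  (sign -1)
B: Δ: 2! 2! 2! / 7! → 1/630; sum: t=2:+1/8 = 1/8; 3j²(2 2 2; 0 2 -2) = Δ·Π!·Σ² = 2/35  (sign +1)
I_A²/I_B² = (3/35)/(2/35) = 3/2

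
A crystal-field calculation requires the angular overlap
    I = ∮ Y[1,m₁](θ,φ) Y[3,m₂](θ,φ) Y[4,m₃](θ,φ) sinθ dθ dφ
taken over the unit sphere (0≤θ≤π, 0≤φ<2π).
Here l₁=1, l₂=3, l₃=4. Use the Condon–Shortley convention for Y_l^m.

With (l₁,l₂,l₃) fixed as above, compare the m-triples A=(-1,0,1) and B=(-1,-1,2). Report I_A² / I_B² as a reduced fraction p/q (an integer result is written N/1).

2/3

Same 1,3,4: normalisation and zero-m 3j drop out of the ratio.
A: Δ: 0! 2! 6! / 9! → 1/252; sum: t=0:+1/72 = 1/72; 3j²(1 3 4; -1 0 1) = Δ·Π!·Σ² = 5/126  (sign -1)
B: Δ: 0! 2! 6! / 9! → 1/252; sum: t=0:+1/96 = 1/96; 3j²(1 3 4; -1 -1 2) = Δ·Π!·Σ² = 5/84  (sign +1)
I_A²/I_B² = (5/126)/(5/84) = 2/3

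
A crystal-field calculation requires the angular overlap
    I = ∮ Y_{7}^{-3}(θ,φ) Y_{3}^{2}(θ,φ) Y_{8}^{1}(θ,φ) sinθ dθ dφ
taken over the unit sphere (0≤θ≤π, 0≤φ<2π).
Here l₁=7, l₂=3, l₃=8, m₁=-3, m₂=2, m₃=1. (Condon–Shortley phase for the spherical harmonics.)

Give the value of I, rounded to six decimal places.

Checks pass: Σm=0; 18 even; l₃=8∈[4,10].
(2·7+1)(2·3+1)(2·8+1) = 1785
Δ: 2! 12! 4! / 19! → 1/5290740
sum: t=0:+1/7257600 t=1:−1/2073600 t=2:+1/7257600 = -1/4838400
3j²(7 3 8; 0 0 0) = Δ·Π!·Σ² = 252/20995  (sign -1)
sum: t=1:−1/52254720 t=2:+1/11612160 = 1/14929920
3j²(7 3 8; -3 2 1) = Δ·Π!·Σ² = 1225/75582  (sign -1)
combine: 4πI² = 1785·252/20995·1225/75582 = 360150/1037153
take √, sign +1: I = 0.16623228

0.166232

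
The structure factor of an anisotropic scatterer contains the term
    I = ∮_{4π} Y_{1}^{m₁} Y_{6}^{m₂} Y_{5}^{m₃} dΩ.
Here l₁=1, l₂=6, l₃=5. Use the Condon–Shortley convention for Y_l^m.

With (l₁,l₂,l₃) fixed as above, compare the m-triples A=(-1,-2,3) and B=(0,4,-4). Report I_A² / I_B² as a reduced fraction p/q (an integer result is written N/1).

3/10

Shared (l₁,l₂,l₃)=(1,6,5): N and (l;000)² cancel in I_A²/I_B².
A: Δ = 2!·0!·10!/13! = 1/858; Racah Σ t=2..2: t=2:+1/161280 = 1/161280; ⇒ 3j(1 6 5; -1 -2 3)² = 1/143, sgn +1
B: Δ = 2!·0!·10!/13! = 1/858; Racah Σ t=1..1: t=1:−1/362880 = -1/362880; ⇒ 3j(1 6 5; 0 4 -4)² = 10/429, sgn +1
I_A²/I_B² = (1/143)/(10/429) = 3/10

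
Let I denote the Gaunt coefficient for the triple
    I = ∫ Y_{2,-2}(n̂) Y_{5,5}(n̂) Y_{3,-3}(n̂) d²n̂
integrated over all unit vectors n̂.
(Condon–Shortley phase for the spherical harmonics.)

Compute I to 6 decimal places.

m-sum 0 ✓  L=10 even ✓  3≤3≤7 ✓
Π(2lᵢ+1) = 5×11×7 = 385
triangle coeff Δ(2,5,3) = 1/2310
Σ_t [2,2]: t=2:+1/144 = 1/144
(3j)²=10/231 [(2 5 3; 0 0 0)], sign=-1
Σ_t [4,4]: t=4:+1/17280 = 1/17280
(3j)²=1/11 [(2 5 3; -2 5 -3)], sign=+1
⇒ 4πI² = 50/33
I = (-1)√(50/33/(4π)) = -0.34723469

-0.347235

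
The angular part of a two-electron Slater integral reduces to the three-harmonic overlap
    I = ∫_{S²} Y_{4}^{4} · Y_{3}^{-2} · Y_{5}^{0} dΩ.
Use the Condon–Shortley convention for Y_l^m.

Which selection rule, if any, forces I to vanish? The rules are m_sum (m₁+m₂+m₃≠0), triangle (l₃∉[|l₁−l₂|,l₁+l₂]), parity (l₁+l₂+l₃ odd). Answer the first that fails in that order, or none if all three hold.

m_sum

Σmᵢ = 2  ✗
l₃∈[|l₁−l₂|,l₁+l₂]=[1,7], have l₃=5
Σlᵢ = 12 ⇒ even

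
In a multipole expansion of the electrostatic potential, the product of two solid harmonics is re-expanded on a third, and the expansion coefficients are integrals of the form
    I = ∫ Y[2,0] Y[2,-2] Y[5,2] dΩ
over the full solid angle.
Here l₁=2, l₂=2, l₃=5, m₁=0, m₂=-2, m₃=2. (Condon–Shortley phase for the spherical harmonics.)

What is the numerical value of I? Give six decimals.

0.000000

|2−2|≤5≤2+2 violated ⇒ I = 0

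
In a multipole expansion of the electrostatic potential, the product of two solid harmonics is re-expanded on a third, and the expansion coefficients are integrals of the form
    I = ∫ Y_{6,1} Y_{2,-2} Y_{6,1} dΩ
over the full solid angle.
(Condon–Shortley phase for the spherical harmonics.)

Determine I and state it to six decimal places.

0.196649

Rules hold: Σm=0, L=14 even, 4≤6≤8.
N = 13·5·13 = 845
Δ = 2!·10!·2!/15! = 1/90090
Racah Σ t=0..2: t=0:+1/69120 t=1:−1/14400 t=2:+1/69120 = -7/172800
⇒ 3j(6 2 6; 0 0 0)² = 14/715, sgn -1
Racah Σ t=0..0: t=0:+1/57600 = 1/57600
⇒ 3j(6 2 6; 1 -2 1)² = 21/715, sgn -1
4πI² = N·(3j₀)²·(3jₘ)² = 294/605
I = +1·√(0.48595/4π) = 0.19664868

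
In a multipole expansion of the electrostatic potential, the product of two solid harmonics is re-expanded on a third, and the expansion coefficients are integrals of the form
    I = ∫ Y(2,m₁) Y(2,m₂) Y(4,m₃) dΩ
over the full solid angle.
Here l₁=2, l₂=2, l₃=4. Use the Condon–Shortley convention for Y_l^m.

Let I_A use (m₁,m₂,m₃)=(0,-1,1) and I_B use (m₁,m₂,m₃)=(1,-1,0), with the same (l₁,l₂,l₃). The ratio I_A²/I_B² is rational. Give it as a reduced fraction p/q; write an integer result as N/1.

15/8

Same 2,2,4: normalisation and zero-m 3j drop out of the ratio.
A: Δ: 0! 4! 4! / 9! → 1/630; sum: t=0:+1/24 = 1/24; 3j²(2 2 4; 0 -1 1) = Δ·Π!·Σ² = 1/21  (sign -1)
B: Δ: 0! 4! 4! / 9! → 1/630; sum: t=0:+1/36 = 1/36; 3j²(2 2 4; 1 -1 0) = Δ·Π!·Σ² = 8/315  (sign +1)
I_A²/I_B² = (1/21)/(8/315) = 15/8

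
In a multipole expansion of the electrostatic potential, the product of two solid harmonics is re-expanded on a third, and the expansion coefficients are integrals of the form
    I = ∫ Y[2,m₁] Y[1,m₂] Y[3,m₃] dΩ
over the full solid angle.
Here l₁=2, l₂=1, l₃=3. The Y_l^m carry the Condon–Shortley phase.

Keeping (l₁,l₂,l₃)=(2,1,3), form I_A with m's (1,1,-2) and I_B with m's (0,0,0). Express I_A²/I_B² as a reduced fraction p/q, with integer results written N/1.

Same 2,1,3: normalisation and zero-m 3j drop out of the ratio.
A: Δ: 0! 4! 2! / 7! → 1/105; sum: t=0:+1/12 = 1/12; 3j²(2 1 3; 1 1 -2) = Δ·Π!·Σ² = 2/21  (sign -1)
B: Δ: 0! 4! 2! / 7! → 1/105; sum: t=0:+1/4 = 1/4; 3j²(2 1 3; 0 0 0) = Δ·Π!·Σ² = 3/35  (sign -1)
I_A²/I_B² = (2/21)/(3/35) = 10/9

10/9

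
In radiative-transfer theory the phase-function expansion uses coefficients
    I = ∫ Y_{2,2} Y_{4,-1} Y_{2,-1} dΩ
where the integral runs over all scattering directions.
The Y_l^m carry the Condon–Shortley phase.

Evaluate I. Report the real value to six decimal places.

-0.090112

Checks pass: Σm=0; 8 even; l₃=2∈[2,6].
(2·2+1)(2·4+1)(2·2+1) = 225
Δ: 4! 0! 4! / 9! → 1/630
sum: t=2:+1/16 = 1/16
3j²(2 4 2; 0 0 0) = Δ·Π!·Σ² = 2/35  (sign +1)
sum: t=0:+1/144 = 1/144
3j²(2 4 2; 2 -1 -1) = Δ·Π!·Σ² = 1/126  (sign -1)
combine: 4πI² = 225·2/35·1/126 = 5/49
take √, sign -1: I = -0.09011188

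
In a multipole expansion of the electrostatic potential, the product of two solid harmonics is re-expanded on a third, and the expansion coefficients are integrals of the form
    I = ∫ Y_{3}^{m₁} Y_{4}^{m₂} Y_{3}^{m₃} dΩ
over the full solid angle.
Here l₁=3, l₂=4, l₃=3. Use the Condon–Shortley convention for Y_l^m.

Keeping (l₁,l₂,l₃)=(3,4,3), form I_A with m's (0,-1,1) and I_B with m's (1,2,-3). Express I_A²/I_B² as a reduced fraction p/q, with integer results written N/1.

5/18

l's match ⇒ only the (l;m) 3-j factors differ between A and B.
A: triangle coeff Δ(3,4,3) = 1/34650; Σ_t [1,3]: t=1:−1/48 t=2:+1/24 t=3:−1/288 = 5/288; (3j)²=5/462 [(3 4 3; 0 -1 1)], sign=+1
B: triangle coeff Δ(3,4,3) = 1/34650; Σ_t [2,2]: t=2:+1/192 = 1/192; (3j)²=3/77 [(3 4 3; 1 2 -3)], sign=+1
I_A²/I_B² = (5/462)/(3/77) = 5/18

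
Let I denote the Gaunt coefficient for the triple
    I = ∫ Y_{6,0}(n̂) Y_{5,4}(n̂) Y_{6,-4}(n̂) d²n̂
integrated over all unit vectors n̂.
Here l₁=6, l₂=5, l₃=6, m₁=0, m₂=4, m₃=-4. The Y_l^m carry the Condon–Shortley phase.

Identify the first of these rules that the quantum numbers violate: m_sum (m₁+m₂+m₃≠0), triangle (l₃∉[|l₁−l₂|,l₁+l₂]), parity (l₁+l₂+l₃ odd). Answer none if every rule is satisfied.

Σmᵢ = 0  ✓
l₃∈[|l₁−l₂|,l₁+l₂]=[1,11], have l₃=6  ✓
Σlᵢ = 17 ⇒ odd  ✗

parity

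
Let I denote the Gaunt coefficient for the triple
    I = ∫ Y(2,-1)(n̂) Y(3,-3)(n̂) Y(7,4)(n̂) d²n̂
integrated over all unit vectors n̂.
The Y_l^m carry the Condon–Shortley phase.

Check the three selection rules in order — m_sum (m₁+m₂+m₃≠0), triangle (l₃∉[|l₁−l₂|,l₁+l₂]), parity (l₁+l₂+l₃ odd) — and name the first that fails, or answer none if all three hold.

m₁+m₂+m₃ = -1 − 3 + 4 = 0  ✓
triangle: |2−3|=1 ≤ l₃=7 ≤ 2+3=5  ✗
parity: l₁+l₂+l₃ = 12 is even

triangle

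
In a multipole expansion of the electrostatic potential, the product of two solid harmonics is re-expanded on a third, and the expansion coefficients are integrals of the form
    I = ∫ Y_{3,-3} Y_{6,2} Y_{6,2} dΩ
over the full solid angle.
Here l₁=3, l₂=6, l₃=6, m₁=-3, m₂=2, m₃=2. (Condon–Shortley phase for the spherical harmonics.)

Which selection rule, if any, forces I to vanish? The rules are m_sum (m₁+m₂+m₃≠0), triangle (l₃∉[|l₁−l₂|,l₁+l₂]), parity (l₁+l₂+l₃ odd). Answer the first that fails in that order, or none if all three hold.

m₁+m₂+m₃ = -3 + 2 + 2 = 1  ✗
triangle: |3−6|=3 ≤ l₃=6 ≤ 3+6=9
parity: l₁+l₂+l₃ = 15 is odd

m_sum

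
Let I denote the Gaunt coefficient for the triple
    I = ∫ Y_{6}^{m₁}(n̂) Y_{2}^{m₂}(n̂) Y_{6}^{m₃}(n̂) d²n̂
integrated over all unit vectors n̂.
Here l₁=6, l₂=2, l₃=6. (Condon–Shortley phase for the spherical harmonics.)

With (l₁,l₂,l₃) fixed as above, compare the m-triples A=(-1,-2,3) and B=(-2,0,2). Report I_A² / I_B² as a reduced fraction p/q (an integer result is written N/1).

Shared (l₁,l₂,l₃)=(6,2,6): N and (l;000)² cancel in I_A²/I_B².
A: Δ = 2!·10!·2!/15! = 1/90090; Racah Σ t=0..0: t=0:+1/120960 = 1/120960; ⇒ 3j(6 2 6; -1 -2 3)² = 24/1001, sgn -1
B: Δ = 2!·10!·2!/15! = 1/90090; Racah Σ t=0..2: t=0:+1/322560 t=1:−1/30240 t=2:+1/69120 = -1/64512; ⇒ 3j(6 2 6; -2 0 2)² = 10/1001, sgn -1
I_A²/I_B² = (24/1001)/(10/1001) = 12/5

12/5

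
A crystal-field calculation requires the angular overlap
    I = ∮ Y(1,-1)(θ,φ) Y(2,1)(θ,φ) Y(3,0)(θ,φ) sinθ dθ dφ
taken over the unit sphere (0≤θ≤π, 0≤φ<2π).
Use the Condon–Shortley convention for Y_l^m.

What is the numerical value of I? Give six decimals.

Rules hold: Σm=0, L=6 even, 1≤3≤3.
N = 3·5·7 = 105
Δ = 0!·2!·4!/7! = 1/105
Racah Σ t=0..0: t=0:+1/4 = 1/4
⇒ 3j(1 2 3; 0 0 0)² = 3/35, sgn -1
Racah Σ t=0..0: t=0:+1/12 = 1/12
⇒ 3j(1 2 3; -1 1 0)² = 1/35, sgn -1
4πI² = N·(3j₀)²·(3jₘ)² = 9/35
I = +1·√(0.257143/4π) = 0.14304817

0.143048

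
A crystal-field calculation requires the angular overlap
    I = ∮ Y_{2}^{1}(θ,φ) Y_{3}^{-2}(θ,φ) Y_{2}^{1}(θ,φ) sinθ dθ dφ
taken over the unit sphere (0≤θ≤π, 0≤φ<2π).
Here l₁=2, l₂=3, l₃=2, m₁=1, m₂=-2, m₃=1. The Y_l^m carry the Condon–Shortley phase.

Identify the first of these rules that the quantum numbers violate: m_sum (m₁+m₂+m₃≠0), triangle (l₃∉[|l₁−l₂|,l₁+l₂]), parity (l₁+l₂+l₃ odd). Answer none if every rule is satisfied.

parity

Σmᵢ = 0  ✓
l₃∈[|l₁−l₂|,l₁+l₂]=[1,5], have l₃=2  ✓
Σlᵢ = 7 ⇒ odd  ✗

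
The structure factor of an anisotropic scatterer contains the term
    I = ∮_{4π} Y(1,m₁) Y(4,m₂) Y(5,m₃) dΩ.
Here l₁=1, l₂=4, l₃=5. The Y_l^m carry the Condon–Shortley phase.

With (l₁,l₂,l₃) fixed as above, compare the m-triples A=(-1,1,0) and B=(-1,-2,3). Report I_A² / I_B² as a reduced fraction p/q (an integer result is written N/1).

Shared (l₁,l₂,l₃)=(1,4,5): N and (l;000)² cancel in I_A²/I_B².
A: Δ = 0!·2!·8!/11! = 1/495; Racah Σ t=0..0: t=0:+1/1440 = 1/1440; ⇒ 3j(1 4 5; -1 1 0)² = 2/99, sgn -1
B: Δ = 0!·2!·8!/11! = 1/495; Racah Σ t=0..0: t=0:+1/2880 = 1/2880; ⇒ 3j(1 4 5; -1 -2 3)² = 28/495, sgn +1
I_A²/I_B² = (2/99)/(28/495) = 5/14

5/14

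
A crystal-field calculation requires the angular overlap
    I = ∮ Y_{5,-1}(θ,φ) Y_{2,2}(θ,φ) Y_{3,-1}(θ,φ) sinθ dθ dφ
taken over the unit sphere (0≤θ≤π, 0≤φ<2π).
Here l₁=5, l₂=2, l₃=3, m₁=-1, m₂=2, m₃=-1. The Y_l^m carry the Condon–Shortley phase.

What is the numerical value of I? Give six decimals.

-0.092802

Checks pass: Σm=0; 10 even; l₃=3∈[3,7].
(2·5+1)(2·2+1)(2·3+1) = 385
Δ: 4! 6! 0! / 11! → 1/2310
sum: t=2:+1/144 = 1/144
3j²(5 2 3; 0 0 0) = Δ·Π!·Σ² = 10/231  (sign -1)
sum: t=4:+1/1152 = 1/1152
3j²(5 2 3; -1 2 -1) = Δ·Π!·Σ² = 1/154  (sign +1)
combine: 4πI² = 385·10/231·1/154 = 25/231
take √, sign -1: I = -0.09280237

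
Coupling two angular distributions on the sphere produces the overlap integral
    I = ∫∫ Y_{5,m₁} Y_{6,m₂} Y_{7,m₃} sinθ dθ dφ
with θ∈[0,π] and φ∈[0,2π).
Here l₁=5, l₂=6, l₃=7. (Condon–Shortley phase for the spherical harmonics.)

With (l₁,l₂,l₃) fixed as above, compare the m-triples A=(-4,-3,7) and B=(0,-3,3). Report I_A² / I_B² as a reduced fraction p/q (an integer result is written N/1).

14014/6845

Shared (l₁,l₂,l₃)=(5,6,7): N and (l;000)² cancel in I_A²/I_B².
A: Δ = 4!·6!·8!/19! = 1/174594420; Racah Σ t=3..3: t=3:−1/174182400 = -1/174182400; ⇒ 3j(5 6 7; -4 -3 7)² = 21/1615, sgn -1
B: Δ = 4!·6!·8!/19! = 1/174594420; Racah Σ t=0..3: t=0:+1/2073600 t=1:−1/414720 t=2:+1/725760 t=3:−1/11612160 = -37/58060800; ⇒ 3j(5 6 7; 0 -3 3)² = 4107/646646, sgn -1
I_A²/I_B² = (21/1615)/(4107/646646) = 14014/6845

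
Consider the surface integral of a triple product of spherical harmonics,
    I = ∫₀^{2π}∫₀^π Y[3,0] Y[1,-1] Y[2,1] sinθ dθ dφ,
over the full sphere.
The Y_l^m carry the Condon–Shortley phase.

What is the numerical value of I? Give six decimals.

0.143048

Rules hold: Σm=0, L=6 even, 2≤2≤4.
N = 7·3·5 = 105
Δ = 2!·4!·0!/7! = 1/105
Racah Σ t=1..1: t=1:−1/4 = -1/4
⇒ 3j(3 1 2; 0 0 0)² = 3/35, sgn -1
Racah Σ t=0..0: t=0:+1/12 = 1/12
⇒ 3j(3 1 2; 0 -1 1)² = 1/35, sgn -1
4πI² = N·(3j₀)²·(3jₘ)² = 9/35
I = +1·√(0.257143/4π) = 0.14304817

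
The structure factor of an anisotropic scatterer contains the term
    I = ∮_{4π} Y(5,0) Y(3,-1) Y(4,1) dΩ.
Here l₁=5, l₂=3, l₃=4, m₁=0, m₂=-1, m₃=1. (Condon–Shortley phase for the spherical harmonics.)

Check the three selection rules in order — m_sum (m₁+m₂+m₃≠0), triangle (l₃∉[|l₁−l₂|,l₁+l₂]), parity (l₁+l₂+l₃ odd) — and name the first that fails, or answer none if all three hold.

m₁+m₂+m₃ = 0 − 1 + 1 = 0  ✓
triangle: |5−3|=2 ≤ l₃=4 ≤ 5+3=8  ✓
parity: l₁+l₂+l₃ = 12 is even  ✓

none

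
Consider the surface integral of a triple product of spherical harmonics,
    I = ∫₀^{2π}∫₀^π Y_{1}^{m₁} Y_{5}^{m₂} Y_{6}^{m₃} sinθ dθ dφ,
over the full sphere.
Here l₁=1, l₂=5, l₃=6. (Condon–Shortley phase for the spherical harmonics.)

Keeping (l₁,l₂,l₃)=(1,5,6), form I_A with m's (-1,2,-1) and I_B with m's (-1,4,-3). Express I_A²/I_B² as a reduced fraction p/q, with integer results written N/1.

10/3

Shared (l₁,l₂,l₃)=(1,5,6): N and (l;000)² cancel in I_A²/I_B².
A: Δ = 0!·2!·10!/13! = 1/858; Racah Σ t=0..0: t=0:+1/60480 = 1/60480; ⇒ 3j(1 5 6; -1 2 -1)² = 5/429, sgn -1
B: Δ = 0!·2!·10!/13! = 1/858; Racah Σ t=0..0: t=0:+1/725760 = 1/725760; ⇒ 3j(1 5 6; -1 4 -3)² = 1/286, sgn -1
I_A²/I_B² = (5/429)/(1/286) = 10/3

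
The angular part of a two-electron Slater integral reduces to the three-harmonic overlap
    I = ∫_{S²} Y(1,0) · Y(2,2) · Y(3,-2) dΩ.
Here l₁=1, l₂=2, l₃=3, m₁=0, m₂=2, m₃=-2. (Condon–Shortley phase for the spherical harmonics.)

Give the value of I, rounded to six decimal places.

m-sum 0 ✓  L=6 even ✓  1≤3≤3 ✓
Π(2lᵢ+1) = 3×5×7 = 105
triangle coeff Δ(1,2,3) = 1/105
Σ_t [0,0]: t=0:+1/4 = 1/4
(3j)²=3/35 [(1 2 3; 0 0 0)], sign=-1
Σ_t [0,0]: t=0:+1/24 = 1/24
(3j)²=1/21 [(1 2 3; 0 2 -2)], sign=-1
⇒ 4πI² = 3/7
I = (+1)√(3/7/(4π)) = 0.18467439

0.184674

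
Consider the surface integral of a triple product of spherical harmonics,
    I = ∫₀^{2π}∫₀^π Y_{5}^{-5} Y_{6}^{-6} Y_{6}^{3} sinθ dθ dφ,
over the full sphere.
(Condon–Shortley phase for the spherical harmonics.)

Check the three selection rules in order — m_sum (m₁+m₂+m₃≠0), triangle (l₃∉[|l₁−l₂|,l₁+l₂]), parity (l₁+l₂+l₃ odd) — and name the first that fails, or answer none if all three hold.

m_sum

Σmᵢ = -8  ✗
l₃∈[|l₁−l₂|,l₁+l₂]=[1,11], have l₃=6
Σlᵢ = 17 ⇒ odd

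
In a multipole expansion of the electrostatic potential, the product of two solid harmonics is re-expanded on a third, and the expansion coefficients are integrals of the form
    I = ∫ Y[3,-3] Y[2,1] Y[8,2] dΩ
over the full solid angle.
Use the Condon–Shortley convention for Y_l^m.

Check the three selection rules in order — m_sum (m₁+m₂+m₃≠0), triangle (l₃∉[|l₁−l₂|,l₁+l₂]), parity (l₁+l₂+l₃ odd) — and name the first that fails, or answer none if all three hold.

triangle

Σmᵢ = 0  ✓
l₃∈[|l₁−l₂|,l₁+l₂]=[1,5], have l₃=8  ✗
Σlᵢ = 13 ⇒ odd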